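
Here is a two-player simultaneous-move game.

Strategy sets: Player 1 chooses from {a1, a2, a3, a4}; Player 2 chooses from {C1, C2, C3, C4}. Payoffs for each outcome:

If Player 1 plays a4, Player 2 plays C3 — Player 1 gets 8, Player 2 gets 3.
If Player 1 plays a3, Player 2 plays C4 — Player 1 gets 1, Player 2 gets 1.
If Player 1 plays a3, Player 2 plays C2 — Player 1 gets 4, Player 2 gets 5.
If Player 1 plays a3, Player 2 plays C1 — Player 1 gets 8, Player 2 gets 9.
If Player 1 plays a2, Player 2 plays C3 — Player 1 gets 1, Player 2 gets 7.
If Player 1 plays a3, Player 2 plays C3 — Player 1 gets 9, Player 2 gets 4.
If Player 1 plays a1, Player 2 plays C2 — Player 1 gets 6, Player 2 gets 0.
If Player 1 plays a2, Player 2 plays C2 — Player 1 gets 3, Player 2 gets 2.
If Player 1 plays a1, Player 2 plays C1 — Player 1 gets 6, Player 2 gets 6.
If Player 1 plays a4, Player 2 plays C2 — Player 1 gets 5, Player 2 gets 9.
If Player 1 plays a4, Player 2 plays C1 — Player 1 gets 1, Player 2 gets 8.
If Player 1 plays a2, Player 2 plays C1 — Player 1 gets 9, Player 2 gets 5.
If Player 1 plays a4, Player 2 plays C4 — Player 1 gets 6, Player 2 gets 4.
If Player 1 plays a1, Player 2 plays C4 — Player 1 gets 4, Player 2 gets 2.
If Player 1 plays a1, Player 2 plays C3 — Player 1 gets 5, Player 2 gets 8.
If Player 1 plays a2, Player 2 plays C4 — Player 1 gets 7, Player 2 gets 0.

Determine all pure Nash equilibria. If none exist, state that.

(a1, C1): Player 1 can switch to a2 (6 → 9). Not NE.
(a1, C2): Player 2 can switch to C1 (0 → 6). Not NE.
(a1, C3): Player 1 can switch to a3 (5 → 9). Not NE.
(a1, C4): Player 1 can switch to a2 (4 → 7). Not NE.
(a2, C1): Player 2 can switch to C3 (5 → 7). Not NE.
(a2, C2): Player 1 can switch to a1 (3 → 6). Not NE.
(a2, C3): Player 1 can switch to a1 (1 → 5). Not NE.
(a2, C4): Player 2 can switch to C1 (0 → 5). Not NE.
(The remaining 8 profiles each have a profitable deviation by the same check.)

No pure-strategy Nash equilibrium.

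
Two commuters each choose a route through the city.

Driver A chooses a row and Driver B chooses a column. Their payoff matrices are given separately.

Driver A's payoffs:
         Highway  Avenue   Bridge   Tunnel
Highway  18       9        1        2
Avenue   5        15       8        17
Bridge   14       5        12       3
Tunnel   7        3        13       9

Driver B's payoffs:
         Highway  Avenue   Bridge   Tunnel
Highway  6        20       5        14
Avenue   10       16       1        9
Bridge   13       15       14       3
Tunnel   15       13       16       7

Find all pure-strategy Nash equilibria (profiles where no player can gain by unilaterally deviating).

(Highway, Highway): Driver B can switch to Avenue (6 → 20). Not NE.
(Highway, Avenue): Driver A can switch to Avenue (9 → 15). Not NE.
(Highway, Bridge): Driver A can switch to Avenue (1 → 8). Not NE.
(Highway, Tunnel): Driver A can switch to Avenue (2 → 17). Not NE.
(Avenue, Highway): Driver A can switch to Highway (5 → 18). Not NE.
(Avenue, Avenue): Driver A gets 15, best alternative 9; Driver B gets 16, best alternative 10. No profitable deviation — NE.
(Avenue, Bridge): Driver A can switch to Bridge (8 → 12). Not NE.
(Avenue, Tunnel): Driver B can switch to Highway (9 → 10). Not NE.
(Bridge, Highway): Driver A can switch to Highway (14 → 18). Not NE.
(Tunnel, Bridge): Driver A gets 13, best alternative 12; Driver B gets 16, best alternative 15. No profitable deviation — NE.
(The remaining 6 profiles each have a profitable deviation by the same check.)

Pure-strategy Nash equilibria: (Avenue, Avenue) and (Tunnel, Bridge)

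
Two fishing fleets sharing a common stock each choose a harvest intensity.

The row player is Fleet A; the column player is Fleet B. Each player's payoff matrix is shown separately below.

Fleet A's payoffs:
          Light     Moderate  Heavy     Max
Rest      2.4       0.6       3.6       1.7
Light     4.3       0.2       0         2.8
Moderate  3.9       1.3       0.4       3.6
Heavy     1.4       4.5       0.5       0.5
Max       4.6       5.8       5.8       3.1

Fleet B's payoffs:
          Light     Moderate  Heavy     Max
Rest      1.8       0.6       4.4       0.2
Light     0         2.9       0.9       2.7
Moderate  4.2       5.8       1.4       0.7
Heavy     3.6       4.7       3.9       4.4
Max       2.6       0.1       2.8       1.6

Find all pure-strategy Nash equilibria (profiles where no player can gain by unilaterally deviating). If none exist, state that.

(Rest, Light): Fleet A can switch to Light (2.4 → 4.3). Not NE.
(Rest, Moderate): Fleet A can switch to Moderate (0.6 → 1.3). Not NE.
(Rest, Heavy): Fleet A can switch to Max (3.6 → 5.8). Not NE.
(Rest, Max): Fleet A can switch to Light (1.7 → 2.8). Not NE.
(Light, Light): Fleet A can switch to Max (4.3 → 4.6). Not NE.
(Light, Moderate): Fleet A can switch to Rest (0.2 → 0.6). Not NE.
(Light, Heavy): Fleet A can switch to Rest (0 → 3.6). Not NE.
(Light, Max): Fleet A can switch to Moderate (2.8 → 3.6). Not NE.
(Moderate, Light): Fleet A can switch to Light (3.9 → 4.3). Not NE.
(Moderate, Moderate): Fleet A can switch to Heavy (1.3 → 4.5). Not NE.
(Moderate, Heavy): Fleet A can switch to Rest (0.4 → 3.6). Not NE.
(Moderate, Max): Fleet B can switch to Light (0.7 → 4.2). Not NE.
(Max, Heavy): Fleet A gets 5.8, best alternative 3.6; Fleet B gets 2.8, best alternative 2.6. No profitable deviation — NE.
(The remaining 7 profiles each have a profitable deviation by the same check.)

Pure NE: (Max, Heavy)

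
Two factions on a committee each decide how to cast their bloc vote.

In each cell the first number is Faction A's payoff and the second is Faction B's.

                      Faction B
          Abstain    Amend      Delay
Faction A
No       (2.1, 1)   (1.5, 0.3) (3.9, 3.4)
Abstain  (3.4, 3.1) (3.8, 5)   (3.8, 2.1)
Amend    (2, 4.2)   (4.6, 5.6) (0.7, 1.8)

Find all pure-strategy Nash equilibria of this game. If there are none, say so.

Faction A against Abstain: payoffs 2.1, 3.4, 2 → best response Abstain.
Faction A against Amend: payoffs 1.5, 3.8, 4.6 → best response Amend.
Faction A against Delay: payoffs 3.9, 3.8, 0.7 → best response No.
Faction B against No: payoffs 1, 0.3, 3.4 → best response Delay.
Faction B against Abstain: payoffs 3.1, 5, 2.1 → best response Amend.
Faction B against Amend: payoffs 4.2, 5.6, 1.8 → best response Amend.
Mutual best responses: (No, Delay); (Amend, Amend).

The pure Nash equilibria are (No, Delay); (Amend, Amend).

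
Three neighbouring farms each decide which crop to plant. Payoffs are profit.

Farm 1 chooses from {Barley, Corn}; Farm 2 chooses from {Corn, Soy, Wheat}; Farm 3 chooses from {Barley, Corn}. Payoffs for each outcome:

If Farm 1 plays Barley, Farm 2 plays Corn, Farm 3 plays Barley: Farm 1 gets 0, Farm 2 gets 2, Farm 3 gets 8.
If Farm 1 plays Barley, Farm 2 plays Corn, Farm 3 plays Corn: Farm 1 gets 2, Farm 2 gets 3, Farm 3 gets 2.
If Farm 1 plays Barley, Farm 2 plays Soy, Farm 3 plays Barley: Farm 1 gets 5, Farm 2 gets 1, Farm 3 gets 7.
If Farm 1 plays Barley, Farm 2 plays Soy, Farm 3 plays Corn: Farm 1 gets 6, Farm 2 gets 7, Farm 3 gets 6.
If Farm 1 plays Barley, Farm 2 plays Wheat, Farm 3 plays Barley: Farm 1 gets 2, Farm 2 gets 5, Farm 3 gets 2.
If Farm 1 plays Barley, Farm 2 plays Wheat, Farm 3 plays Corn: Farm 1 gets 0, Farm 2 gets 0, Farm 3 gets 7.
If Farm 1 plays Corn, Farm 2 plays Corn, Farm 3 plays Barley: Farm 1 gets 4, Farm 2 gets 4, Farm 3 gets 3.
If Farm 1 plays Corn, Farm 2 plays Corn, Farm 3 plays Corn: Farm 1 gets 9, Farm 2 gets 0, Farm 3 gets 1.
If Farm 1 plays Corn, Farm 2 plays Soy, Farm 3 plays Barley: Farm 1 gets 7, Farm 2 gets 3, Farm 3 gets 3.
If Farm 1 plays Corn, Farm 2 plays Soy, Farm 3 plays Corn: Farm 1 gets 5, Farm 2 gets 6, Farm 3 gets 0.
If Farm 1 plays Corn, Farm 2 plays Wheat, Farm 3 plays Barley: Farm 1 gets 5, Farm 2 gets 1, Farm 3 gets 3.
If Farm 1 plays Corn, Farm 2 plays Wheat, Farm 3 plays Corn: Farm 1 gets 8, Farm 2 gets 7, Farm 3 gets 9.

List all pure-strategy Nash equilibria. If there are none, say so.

(Corn, Corn, Barley), (Corn, Wheat, Corn)

Check each profile: it is a Nash equilibrium iff no player can strictly gain by switching unilaterally.
(Barley, Corn, Barley): Farm 1 can switch to Corn (0 → 4). Not NE.
(Barley, Corn, Corn): Farm 1 can switch to Corn (2 → 9). Not NE.
(Barley, Soy, Barley): Farm 1 can switch to Corn (5 → 7). Not NE.
(Barley, Soy, Corn): Farm 3 can switch to Barley (6 → 7). Not NE.
(Barley, Wheat, Barley): Farm 1 can switch to Corn (2 → 5). Not NE.
(Barley, Wheat, Corn): Farm 1 can switch to Corn (0 → 8). Not NE.
(Corn, Corn, Barley): Farm 1 gets 4, best alternative 0; Farm 2 gets 4, best alternative 3; Farm 3 gets 3, best alternative 1. No profitable deviation — NE.
(Corn, Corn, Corn): Farm 2 can switch to Soy (0 → 6). Not NE.
(Corn, Soy, Barley): Farm 2 can switch to Corn (3 → 4). Not NE.
(Corn, Soy, Corn): Farm 1 can switch to Barley (5 → 6). Not NE.
(Corn, Wheat, Barley): Farm 2 can switch to Corn (1 → 4). Not NE.
(Corn, Wheat, Corn): Farm 1 gets 8, best alternative 0; Farm 2 gets 7, best alternative 6; Farm 3 gets 9, best alternative 3. No profitable deviation — NE.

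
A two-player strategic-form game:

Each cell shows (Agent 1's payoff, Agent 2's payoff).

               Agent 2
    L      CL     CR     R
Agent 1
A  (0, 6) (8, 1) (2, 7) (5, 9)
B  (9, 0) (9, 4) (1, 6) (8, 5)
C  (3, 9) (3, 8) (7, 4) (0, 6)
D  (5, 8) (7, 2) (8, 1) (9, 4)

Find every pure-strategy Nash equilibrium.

none

Agent 1 against L: payoffs 0, 9, 3, 5 → best response B.
Agent 1 against CL: payoffs 8, 9, 3, 7 → best response B.
Agent 1 against CR: payoffs 2, 1, 7, 8 → best response D.
Agent 1 against R: payoffs 5, 8, 0, 9 → best response D.
Agent 2 against A: payoffs 6, 1, 7, 9 → best response R.
Agent 2 against B: payoffs 0, 4, 6, 5 → best response CR.
Agent 2 against C: payoffs 9, 8, 4, 6 → best response L.
Agent 2 against D: payoffs 8, 2, 1, 4 → best response L.
No profile is a mutual best response for all players.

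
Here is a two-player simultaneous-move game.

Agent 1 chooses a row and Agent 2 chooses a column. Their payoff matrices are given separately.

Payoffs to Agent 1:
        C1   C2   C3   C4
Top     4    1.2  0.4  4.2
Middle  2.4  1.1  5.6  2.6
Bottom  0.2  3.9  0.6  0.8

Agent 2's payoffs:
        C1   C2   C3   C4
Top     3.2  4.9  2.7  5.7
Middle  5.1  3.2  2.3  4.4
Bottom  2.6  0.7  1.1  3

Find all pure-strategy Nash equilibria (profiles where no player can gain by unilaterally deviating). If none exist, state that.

For each strategy profile, look for a profitable unilateral deviation.
(Top, C1): Agent 2 can switch to C2 (3.2 → 4.9). Not NE.
(Top, C2): Agent 1 can switch to Bottom (1.2 → 3.9). Not NE.
(Top, C3): Agent 1 can switch to Middle (0.4 → 5.6). Not NE.
(Top, C4): Agent 1 gets 4.2, best alternative 2.6; Agent 2 gets 5.7, best alternative 4.9. No profitable deviation — NE.
(Middle, C1): Agent 1 can switch to Top (2.4 → 4). Not NE.
(Middle, C2): Agent 1 can switch to Top (1.1 → 1.2). Not NE.
(Middle, C3): Agent 2 can switch to C1 (2.3 → 5.1). Not NE.
(The remaining 5 profiles each have a profitable deviation by the same check.)

The unique pure-strategy Nash equilibrium is (Top, C4).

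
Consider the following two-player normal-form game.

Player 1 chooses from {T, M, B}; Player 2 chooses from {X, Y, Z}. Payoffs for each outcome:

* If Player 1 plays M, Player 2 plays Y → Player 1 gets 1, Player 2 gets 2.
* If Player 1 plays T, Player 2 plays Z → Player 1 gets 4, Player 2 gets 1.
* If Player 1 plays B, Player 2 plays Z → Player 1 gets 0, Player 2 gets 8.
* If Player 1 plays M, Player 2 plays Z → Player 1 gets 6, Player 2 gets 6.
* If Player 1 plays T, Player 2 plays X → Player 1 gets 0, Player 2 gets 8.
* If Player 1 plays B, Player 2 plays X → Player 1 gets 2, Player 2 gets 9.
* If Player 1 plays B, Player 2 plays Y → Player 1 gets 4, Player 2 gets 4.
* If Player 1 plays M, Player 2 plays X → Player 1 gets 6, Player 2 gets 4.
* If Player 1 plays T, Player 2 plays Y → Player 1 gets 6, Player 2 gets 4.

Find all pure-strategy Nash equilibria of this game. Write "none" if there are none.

Player 1 against X: payoffs 0, 6, 2 → best response M.
Player 1 against Y: payoffs 6, 1, 4 → best response T.
Player 1 against Z: payoffs 4, 6, 0 → best response M.
Player 2 against T: payoffs 8, 4, 1 → best response X.
Player 2 against M: payoffs 4, 2, 6 → best response Z.
Player 2 against B: payoffs 9, 4, 8 → best response X.
Mutual best responses: (M, Z).

Pure NE: (M, Z)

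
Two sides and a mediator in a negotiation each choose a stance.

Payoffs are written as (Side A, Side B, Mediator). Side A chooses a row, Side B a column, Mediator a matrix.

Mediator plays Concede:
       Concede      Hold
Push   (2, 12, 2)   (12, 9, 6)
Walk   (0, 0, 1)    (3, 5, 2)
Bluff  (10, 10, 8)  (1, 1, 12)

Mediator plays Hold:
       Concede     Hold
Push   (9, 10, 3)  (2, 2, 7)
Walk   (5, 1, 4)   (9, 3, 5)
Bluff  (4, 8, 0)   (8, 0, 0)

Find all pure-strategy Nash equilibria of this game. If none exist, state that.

Pure-strategy Nash equilibria: (Push, Concede, Hold); (Walk, Hold, Hold); (Bluff, Concede, Concede)

(Push, Concede, Concede): Side A can switch to Bluff (2 → 10). Not NE.
(Push, Concede, Hold): Side A gets 9, best alternative 5; Side B gets 10, best alternative 2; Mediator gets 3, best alternative 2. No profitable deviation — NE.
(Push, Hold, Concede): Side B can switch to Concede (9 → 12). Not NE.
(Push, Hold, Hold): Side A can switch to Walk (2 → 9). Not NE.
(Walk, Concede, Concede): Side A can switch to Push (0 → 2). Not NE.
(Walk, Concede, Hold): Side A can switch to Push (5 → 9). Not NE.
(Walk, Hold, Concede): Side A can switch to Push (3 → 12). Not NE.
(Walk, Hold, Hold): Side A gets 9, best alternative 8; Side B gets 3, best alternative 1; Mediator gets 5, best alternative 2. No profitable deviation — NE.
(Bluff, Concede, Concede): Side A gets 10, best alternative 2; Side B gets 10, best alternative 1; Mediator gets 8, best alternative 0. No profitable deviation — NE.
(Bluff, Concede, Hold): Side A can switch to Push (4 → 9). Not NE.
(Bluff, Hold, Concede): Side A can switch to Push (1 → 12). Not NE.
(Bluff, Hold, Hold): Side A can switch to Walk (8 → 9). Not NE.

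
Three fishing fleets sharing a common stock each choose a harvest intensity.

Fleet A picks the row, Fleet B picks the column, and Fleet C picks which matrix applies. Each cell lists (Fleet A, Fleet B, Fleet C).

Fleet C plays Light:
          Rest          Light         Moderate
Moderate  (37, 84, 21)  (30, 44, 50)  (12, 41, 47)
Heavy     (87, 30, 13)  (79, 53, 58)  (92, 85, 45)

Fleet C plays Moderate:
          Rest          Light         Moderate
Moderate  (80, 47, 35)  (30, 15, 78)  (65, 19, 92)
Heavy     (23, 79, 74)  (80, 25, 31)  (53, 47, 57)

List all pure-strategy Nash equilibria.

The unique pure-strategy Nash equilibrium is (Moderate, Rest, Moderate).

Fleet A against (Rest, Light): payoffs 37, 87 → best response Heavy.
Fleet A against (Rest, Moderate): payoffs 80, 23 → best response Moderate.
Fleet A against (Light, Light): payoffs 30, 79 → best response Heavy.
Fleet A against (Light, Moderate): payoffs 30, 80 → best response Heavy.
Fleet A against (Moderate, Light): payoffs 12, 92 → best response Heavy.
Fleet A against (Moderate, Moderate): payoffs 65, 53 → best response Moderate.
Fleet B against (Moderate, Light): payoffs 84, 44, 41 → best response Rest.
Fleet B against (Moderate, Moderate): payoffs 47, 15, 19 → best response Rest.
Fleet B against (Heavy, Light): payoffs 30, 53, 85 → best response Moderate.
Fleet B against (Heavy, Moderate): payoffs 79, 25, 47 → best response Rest.
Fleet C against (Moderate, Rest): payoffs 21, 35 → best response Moderate.
Fleet C against (Moderate, Light): payoffs 50, 78 → best response Moderate.
Fleet C against (Moderate, Moderate): payoffs 47, 92 → best response Moderate.
Fleet C against (Heavy, Rest): payoffs 13, 74 → best response Moderate.
Fleet C against (Heavy, Light): payoffs 58, 31 → best response Light.
Fleet C against (Heavy, Moderate): payoffs 45, 57 → best response Moderate.
Mutual best responses: (Moderate, Rest, Moderate).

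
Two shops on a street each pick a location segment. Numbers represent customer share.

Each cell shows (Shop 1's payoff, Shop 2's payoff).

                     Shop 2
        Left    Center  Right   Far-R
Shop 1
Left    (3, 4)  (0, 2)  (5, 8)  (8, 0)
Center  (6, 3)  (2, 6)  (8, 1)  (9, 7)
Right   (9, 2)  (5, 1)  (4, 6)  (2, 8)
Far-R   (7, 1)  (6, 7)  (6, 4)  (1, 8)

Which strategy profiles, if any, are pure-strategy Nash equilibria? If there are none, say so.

For each player, find the best response to each opponent profile; mutual best responses are the pure NE.
Shop 1 against Left: payoffs 3, 6, 9, 7 → best response Right.
Shop 1 against Center: payoffs 0, 2, 5, 6 → best response Far-R.
Shop 1 against Right: payoffs 5, 8, 4, 6 → best response Center.
Shop 1 against Far-R: payoffs 8, 9, 2, 1 → best response Center.
Shop 2 against Left: payoffs 4, 2, 8, 0 → best response Right.
Shop 2 against Center: payoffs 3, 6, 1, 7 → best response Far-R.
Shop 2 against Right: payoffs 2, 1, 6, 8 → best response Far-R.
Shop 2 against Far-R: payoffs 1, 7, 4, 8 → best response Far-R.
Mutual best responses: (Center, Far-R).

The unique pure-strategy Nash equilibrium is (Center, Far-R).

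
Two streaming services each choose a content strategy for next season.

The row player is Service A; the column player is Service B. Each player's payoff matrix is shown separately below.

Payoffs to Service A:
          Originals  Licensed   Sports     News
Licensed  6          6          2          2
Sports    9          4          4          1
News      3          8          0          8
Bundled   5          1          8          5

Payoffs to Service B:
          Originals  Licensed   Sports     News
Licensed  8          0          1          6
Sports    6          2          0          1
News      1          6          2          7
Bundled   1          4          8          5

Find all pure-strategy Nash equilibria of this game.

(Licensed, Originals): Service A can switch to Sports (6 → 9). Not NE.
(Licensed, Licensed): Service A can switch to News (6 → 8). Not NE.
(Licensed, Sports): Service A can switch to Sports (2 → 4). Not NE.
(Licensed, News): Service A can switch to News (2 → 8). Not NE.
(Sports, Originals): Service A gets 9, best alternative 6; Service B gets 6, best alternative 2. No profitable deviation — NE.
(Sports, Licensed): Service A can switch to Licensed (4 → 6). Not NE.
(Sports, Sports): Service A can switch to Bundled (4 → 8). Not NE.
(News, News): Service A gets 8, best alternative 5; Service B gets 7, best alternative 6. No profitable deviation — NE.
(Bundled, Sports): Service A gets 8, best alternative 4; Service B gets 8, best alternative 5. No profitable deviation — NE.
(The remaining 7 profiles each have a profitable deviation by the same check.)

The pure Nash equilibria are (Sports, Originals) and (News, News) and (Bundled, Sports).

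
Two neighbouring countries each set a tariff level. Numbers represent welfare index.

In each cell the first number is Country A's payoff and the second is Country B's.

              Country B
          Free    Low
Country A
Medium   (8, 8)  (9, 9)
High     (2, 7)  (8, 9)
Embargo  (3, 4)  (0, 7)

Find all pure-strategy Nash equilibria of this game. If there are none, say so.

The unique pure-strategy Nash equilibrium is (Medium, Low).

Country A against Free: payoffs 8, 2, 3 → best response Medium.
Country A against Low: payoffs 9, 8, 0 → best response Medium.
Country B against Medium: payoffs 8, 9 → best response Low.
Country B against High: payoffs 7, 9 → best response Low.
Country B against Embargo: payoffs 4, 7 → best response Low.
Mutual best responses: (Medium, Low).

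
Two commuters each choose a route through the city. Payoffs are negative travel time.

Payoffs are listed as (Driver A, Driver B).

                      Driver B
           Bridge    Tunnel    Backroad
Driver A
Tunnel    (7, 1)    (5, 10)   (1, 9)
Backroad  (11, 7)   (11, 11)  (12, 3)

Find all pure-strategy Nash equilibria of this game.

Pure NE: (Backroad, Tunnel)

Check each profile: it is a Nash equilibrium iff no player can strictly gain by switching unilaterally.
(Tunnel, Bridge): Driver A can switch to Backroad (7 → 11). Not NE.
(Tunnel, Tunnel): Driver A can switch to Backroad (5 → 11). Not NE.
(Tunnel, Backroad): Driver A can switch to Backroad (1 → 12). Not NE.
(Backroad, Bridge): Driver B can switch to Tunnel (7 → 11). Not NE.
(Backroad, Tunnel): Driver A gets 11, best alternative 5; Driver B gets 11, best alternative 7. No profitable deviation — NE.
(Backroad, Backroad): Driver B can switch to Bridge (3 → 7). Not NE.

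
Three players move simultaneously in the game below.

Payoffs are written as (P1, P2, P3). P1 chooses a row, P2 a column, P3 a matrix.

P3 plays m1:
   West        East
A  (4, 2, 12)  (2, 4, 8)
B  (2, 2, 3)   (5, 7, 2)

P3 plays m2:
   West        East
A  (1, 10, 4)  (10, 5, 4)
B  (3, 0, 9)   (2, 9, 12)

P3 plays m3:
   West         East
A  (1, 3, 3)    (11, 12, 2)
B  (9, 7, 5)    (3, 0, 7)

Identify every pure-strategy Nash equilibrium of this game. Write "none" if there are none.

For each player, find the best response to each opponent profile; mutual best responses are the pure NE.
P1 against (West, m1): payoffs 4, 2 → best response A.
P1 against (West, m2): payoffs 1, 3 → best response B.
P1 against (West, m3): payoffs 1, 9 → best response B.
P1 against (East, m1): payoffs 2, 5 → best response B.
P1 against (East, m2): payoffs 10, 2 → best response A.
P1 against (East, m3): payoffs 11, 3 → best response A.
P2 against (A, m1): payoffs 2, 4 → best response East.
P2 against (A, m2): payoffs 10, 5 → best response West.
P2 against (A, m3): payoffs 3, 12 → best response East.
P2 against (B, m1): payoffs 2, 7 → best response East.
P2 against (B, m2): payoffs 0, 9 → best response East.
P2 against (B, m3): payoffs 7, 0 → best response West.
P3 against (A, West): payoffs 12, 4, 3 → best response m1.
P3 against (A, East): payoffs 8, 4, 2 → best response m1.
P3 against (B, West): payoffs 3, 9, 5 → best response m2.
P3 against (B, East): payoffs 2, 12, 7 → best response m2.
No profile is a mutual best response for all players.

This game has no pure Nash equilibrium.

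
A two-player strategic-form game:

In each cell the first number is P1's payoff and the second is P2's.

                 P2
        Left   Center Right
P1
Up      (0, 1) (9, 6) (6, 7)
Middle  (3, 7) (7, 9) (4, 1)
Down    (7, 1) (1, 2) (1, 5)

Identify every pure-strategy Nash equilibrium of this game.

The unique pure-strategy Nash equilibrium is (Up, Right).

P1 against Left: payoffs 0, 3, 7 → best response Down.
P1 against Center: payoffs 9, 7, 1 → best response Up.
P1 against Right: payoffs 6, 4, 1 → best response Up.
P2 against Up: payoffs 1, 6, 7 → best response Right.
P2 against Middle: payoffs 7, 9, 1 → best response Center.
P2 against Down: payoffs 1, 2, 5 → best response Right.
Mutual best responses: (Up, Right).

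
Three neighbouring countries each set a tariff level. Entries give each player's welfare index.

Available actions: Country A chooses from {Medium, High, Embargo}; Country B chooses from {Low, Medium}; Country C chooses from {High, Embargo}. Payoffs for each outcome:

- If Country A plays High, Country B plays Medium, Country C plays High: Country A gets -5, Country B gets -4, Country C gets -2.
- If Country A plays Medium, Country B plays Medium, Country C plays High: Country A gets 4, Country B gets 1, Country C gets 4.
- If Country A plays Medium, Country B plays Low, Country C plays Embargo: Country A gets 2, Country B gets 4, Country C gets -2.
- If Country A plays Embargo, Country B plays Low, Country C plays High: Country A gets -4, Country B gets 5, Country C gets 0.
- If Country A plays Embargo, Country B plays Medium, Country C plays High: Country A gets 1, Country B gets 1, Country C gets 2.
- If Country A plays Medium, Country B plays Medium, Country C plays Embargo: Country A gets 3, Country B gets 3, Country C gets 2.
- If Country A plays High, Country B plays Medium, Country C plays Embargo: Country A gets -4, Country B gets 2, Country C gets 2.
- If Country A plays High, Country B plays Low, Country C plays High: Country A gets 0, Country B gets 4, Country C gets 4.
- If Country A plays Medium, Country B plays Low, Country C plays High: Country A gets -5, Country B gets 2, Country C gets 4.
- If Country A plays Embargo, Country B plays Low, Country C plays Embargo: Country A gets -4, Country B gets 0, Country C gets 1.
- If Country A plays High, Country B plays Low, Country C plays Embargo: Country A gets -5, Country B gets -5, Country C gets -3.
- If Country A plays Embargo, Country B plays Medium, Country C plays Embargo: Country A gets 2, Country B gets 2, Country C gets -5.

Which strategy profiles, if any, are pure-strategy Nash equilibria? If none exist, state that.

(Medium, Low, High): Country A can switch to High (-5 → 0). Not NE.
(Medium, Low, Embargo): Country C can switch to High (-2 → 4). Not NE.
(Medium, Medium, High): Country B can switch to Low (1 → 2). Not NE.
(Medium, Medium, Embargo): Country B can switch to Low (3 → 4). Not NE.
(High, Low, High): Country A gets 0, best alternative -4; Country B gets 4, best alternative -4; Country C gets 4, best alternative -3. No profitable deviation — NE.
(High, Low, Embargo): Country A can switch to Medium (-5 → 2). Not NE.
(High, Medium, High): Country A can switch to Medium (-5 → 4). Not NE.
(High, Medium, Embargo): Country A can switch to Medium (-4 → 3). Not NE.
(Embargo, Low, High): Country A can switch to High (-4 → 0). Not NE.
(The remaining 3 profiles each have a profitable deviation by the same check.)

(High, Low, High)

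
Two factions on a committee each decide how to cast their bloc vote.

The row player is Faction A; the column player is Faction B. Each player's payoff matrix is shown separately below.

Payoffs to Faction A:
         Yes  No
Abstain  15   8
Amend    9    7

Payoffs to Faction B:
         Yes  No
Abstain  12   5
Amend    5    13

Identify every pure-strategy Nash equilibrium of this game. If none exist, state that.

(Abstain, Yes): Faction A gets 15, best alternative 9; Faction B gets 12, best alternative 5. No profitable deviation — NE.
(Abstain, No): Faction B can switch to Yes (5 → 12). Not NE.
(Amend, Yes): Faction A can switch to Abstain (9 → 15). Not NE.
(Amend, No): Faction A can switch to Abstain (7 → 8). Not NE.

(Abstain, Yes)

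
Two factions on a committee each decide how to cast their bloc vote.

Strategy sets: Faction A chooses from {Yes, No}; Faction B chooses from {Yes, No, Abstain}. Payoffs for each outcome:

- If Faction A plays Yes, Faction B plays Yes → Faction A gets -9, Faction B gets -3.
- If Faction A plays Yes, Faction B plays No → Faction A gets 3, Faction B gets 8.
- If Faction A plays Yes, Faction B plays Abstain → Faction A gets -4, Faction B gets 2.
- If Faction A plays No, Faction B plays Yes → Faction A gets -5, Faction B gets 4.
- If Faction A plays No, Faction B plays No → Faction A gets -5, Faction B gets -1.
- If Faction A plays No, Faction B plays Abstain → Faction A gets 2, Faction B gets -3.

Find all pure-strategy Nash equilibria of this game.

Pure-strategy Nash equilibria: (Yes, No) and (No, Yes)

For each player, find the best response to each opponent profile; mutual best responses are the pure NE.
Faction A against Yes: payoffs -9, -5 → best response No.
Faction A against No: payoffs 3, -5 → best response Yes.
Faction A against Abstain: payoffs -4, 2 → best response No.
Faction B against Yes: payoffs -3, 8, 2 → best response No.
Faction B against No: payoffs 4, -1, -3 → best response Yes.
Mutual best responses: (Yes, No); (No, Yes).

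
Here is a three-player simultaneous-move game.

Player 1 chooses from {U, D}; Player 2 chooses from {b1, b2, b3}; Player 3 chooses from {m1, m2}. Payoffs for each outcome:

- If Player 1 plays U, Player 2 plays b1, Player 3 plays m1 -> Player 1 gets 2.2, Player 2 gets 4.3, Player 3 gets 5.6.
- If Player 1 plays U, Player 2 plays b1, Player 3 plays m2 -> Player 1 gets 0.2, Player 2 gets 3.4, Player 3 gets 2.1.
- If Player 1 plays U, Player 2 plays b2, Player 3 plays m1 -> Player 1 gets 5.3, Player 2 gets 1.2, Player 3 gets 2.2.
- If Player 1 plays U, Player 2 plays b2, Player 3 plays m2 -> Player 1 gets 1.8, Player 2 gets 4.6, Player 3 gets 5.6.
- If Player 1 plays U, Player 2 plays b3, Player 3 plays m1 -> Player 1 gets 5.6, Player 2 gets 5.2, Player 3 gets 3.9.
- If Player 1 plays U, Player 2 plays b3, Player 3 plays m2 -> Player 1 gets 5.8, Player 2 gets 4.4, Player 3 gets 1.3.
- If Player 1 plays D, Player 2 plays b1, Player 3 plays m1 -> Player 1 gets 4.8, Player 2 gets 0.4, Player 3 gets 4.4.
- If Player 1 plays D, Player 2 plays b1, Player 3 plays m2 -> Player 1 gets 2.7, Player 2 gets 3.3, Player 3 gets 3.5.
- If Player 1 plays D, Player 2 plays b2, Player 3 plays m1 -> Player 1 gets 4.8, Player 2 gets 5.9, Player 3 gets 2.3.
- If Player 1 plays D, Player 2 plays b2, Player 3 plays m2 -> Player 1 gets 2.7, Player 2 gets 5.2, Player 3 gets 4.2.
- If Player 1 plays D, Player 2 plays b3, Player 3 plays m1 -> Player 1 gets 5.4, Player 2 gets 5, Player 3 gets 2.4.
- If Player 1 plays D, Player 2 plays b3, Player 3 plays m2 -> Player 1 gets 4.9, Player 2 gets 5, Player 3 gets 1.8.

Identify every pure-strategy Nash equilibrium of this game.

Player 1 against (b1, m1): payoffs 2.2, 4.8 → best response D.
Player 1 against (b1, m2): payoffs 0.2, 2.7 → best response D.
Player 1 against (b2, m1): payoffs 5.3, 4.8 → best response U.
Player 1 against (b2, m2): payoffs 1.8, 2.7 → best response D.
Player 1 against (b3, m1): payoffs 5.6, 5.4 → best response U.
Player 1 against (b3, m2): payoffs 5.8, 4.9 → best response U.
Player 2 against (U, m1): payoffs 4.3, 1.2, 5.2 → best response b3.
Player 2 against (U, m2): payoffs 3.4, 4.6, 4.4 → best response b2.
Player 2 against (D, m1): payoffs 0.4, 5.9, 5 → best response b2.
Player 2 against (D, m2): payoffs 3.3, 5.2, 5 → best response b2.
Player 3 against (U, b1): payoffs 5.6, 2.1 → best response m1.
Player 3 against (U, b2): payoffs 2.2, 5.6 → best response m2.
Player 3 against (U, b3): payoffs 3.9, 1.3 → best response m1.
Player 3 against (D, b1): payoffs 4.4, 3.5 → best response m1.
Player 3 against (D, b2): payoffs 2.3, 4.2 → best response m2.
Player 3 against (D, b3): payoffs 2.4, 1.8 → best response m1.
Mutual best responses: (U, b3, m1); (D, b2, m2).

(U, b3, m1); (D, b2, m2)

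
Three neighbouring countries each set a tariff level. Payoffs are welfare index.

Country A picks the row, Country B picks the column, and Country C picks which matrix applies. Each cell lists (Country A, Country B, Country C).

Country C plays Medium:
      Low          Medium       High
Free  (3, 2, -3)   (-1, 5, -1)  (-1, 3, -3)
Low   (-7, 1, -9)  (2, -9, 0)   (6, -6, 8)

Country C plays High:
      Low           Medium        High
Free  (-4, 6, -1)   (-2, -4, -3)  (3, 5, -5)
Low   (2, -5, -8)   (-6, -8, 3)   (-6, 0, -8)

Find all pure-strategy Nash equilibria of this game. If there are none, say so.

Check each profile: it is a Nash equilibrium iff no player can strictly gain by switching unilaterally.
(Free, Low, Medium): Country B can switch to Medium (2 → 5). Not NE.
(Free, Low, High): Country A can switch to Low (-4 → 2). Not NE.
(Free, Medium, Medium): Country A can switch to Low (-1 → 2). Not NE.
(Free, Medium, High): Country B can switch to Low (-4 → 6). Not NE.
(Free, High, Medium): Country A can switch to Low (-1 → 6). Not NE.
(Free, High, High): Country B can switch to Low (5 → 6). Not NE.
(Low, Low, Medium): Country A can switch to Free (-7 → 3). Not NE.
(Low, Low, High): Country B can switch to High (-5 → 0). Not NE.
(The remaining 4 profiles each have a profitable deviation by the same check.)

No pure-strategy Nash equilibrium.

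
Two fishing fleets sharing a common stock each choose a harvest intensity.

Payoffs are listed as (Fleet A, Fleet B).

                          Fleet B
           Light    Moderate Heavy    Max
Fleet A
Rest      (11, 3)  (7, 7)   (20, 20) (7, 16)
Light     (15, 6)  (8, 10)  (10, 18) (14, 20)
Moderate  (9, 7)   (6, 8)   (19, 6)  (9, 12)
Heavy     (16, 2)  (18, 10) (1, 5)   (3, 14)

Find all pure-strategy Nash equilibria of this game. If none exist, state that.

(Rest, Light): Fleet A can switch to Light (11 → 15). Not NE.
(Rest, Moderate): Fleet A can switch to Light (7 → 8). Not NE.
(Rest, Heavy): Fleet A gets 20, best alternative 19; Fleet B gets 20, best alternative 16. No profitable deviation — NE.
(Rest, Max): Fleet A can switch to Light (7 → 14). Not NE.
(Light, Light): Fleet A can switch to Heavy (15 → 16). Not NE.
(Light, Moderate): Fleet A can switch to Heavy (8 → 18). Not NE.
(Light, Heavy): Fleet A can switch to Rest (10 → 20). Not NE.
(Light, Max): Fleet A gets 14, best alternative 9; Fleet B gets 20, best alternative 18. No profitable deviation — NE.
(Moderate, Light): Fleet A can switch to Rest (9 → 11). Not NE.
(Moderate, Moderate): Fleet A can switch to Rest (6 → 7). Not NE.
(Moderate, Heavy): Fleet A can switch to Rest (19 → 20). Not NE.
(Moderate, Max): Fleet A can switch to Light (9 → 14). Not NE.
(Heavy, Light): Fleet B can switch to Moderate (2 → 10). Not NE.
(Heavy, Moderate): Fleet B can switch to Max (10 → 14). Not NE.
(The remaining 2 profiles each have a profitable deviation by the same check.)

Pure-strategy Nash equilibria: (Rest, Heavy); (Light, Max)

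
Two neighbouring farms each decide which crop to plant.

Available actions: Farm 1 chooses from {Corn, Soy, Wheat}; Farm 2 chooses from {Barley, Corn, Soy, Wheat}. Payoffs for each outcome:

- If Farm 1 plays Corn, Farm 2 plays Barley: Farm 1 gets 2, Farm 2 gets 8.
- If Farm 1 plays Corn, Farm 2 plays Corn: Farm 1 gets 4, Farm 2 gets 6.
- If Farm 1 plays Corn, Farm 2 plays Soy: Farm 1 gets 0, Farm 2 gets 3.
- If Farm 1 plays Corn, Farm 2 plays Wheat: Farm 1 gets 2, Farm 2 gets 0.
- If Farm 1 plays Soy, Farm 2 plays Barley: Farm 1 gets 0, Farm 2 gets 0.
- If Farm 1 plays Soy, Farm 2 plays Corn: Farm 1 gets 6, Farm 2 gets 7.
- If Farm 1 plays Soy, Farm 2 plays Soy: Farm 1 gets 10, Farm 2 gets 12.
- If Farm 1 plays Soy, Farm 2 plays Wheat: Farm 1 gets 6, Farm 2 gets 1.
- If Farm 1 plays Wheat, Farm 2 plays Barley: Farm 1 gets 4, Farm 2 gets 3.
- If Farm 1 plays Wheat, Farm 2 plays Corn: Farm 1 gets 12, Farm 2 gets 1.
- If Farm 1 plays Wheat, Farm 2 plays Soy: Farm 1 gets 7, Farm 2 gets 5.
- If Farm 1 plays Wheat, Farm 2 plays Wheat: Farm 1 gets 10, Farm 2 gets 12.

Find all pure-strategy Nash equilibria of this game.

The pure Nash equilibria are (Soy, Soy); (Wheat, Wheat).

Farm 1 against Barley: payoffs 2, 0, 4 → best response Wheat.
Farm 1 against Corn: payoffs 4, 6, 12 → best response Wheat.
Farm 1 against Soy: payoffs 0, 10, 7 → best response Soy.
Farm 1 against Wheat: payoffs 2, 6, 10 → best response Wheat.
Farm 2 against Corn: payoffs 8, 6, 3, 0 → best response Barley.
Farm 2 against Soy: payoffs 0, 7, 12, 1 → best response Soy.
Farm 2 against Wheat: payoffs 3, 1, 5, 12 → best response Wheat.
Mutual best responses: (Soy, Soy); (Wheat, Wheat).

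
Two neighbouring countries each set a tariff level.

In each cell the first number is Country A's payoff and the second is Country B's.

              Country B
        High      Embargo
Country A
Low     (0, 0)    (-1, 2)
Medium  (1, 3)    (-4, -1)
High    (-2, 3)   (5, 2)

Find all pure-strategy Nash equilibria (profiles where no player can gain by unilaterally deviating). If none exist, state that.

For each player, find the best response to each opponent profile; mutual best responses are the pure NE.
Country A against High: payoffs 0, 1, -2 → best response Medium.
Country A against Embargo: payoffs -1, -4, 5 → best response High.
Country B against Low: payoffs 0, 2 → best response Embargo.
Country B against Medium: payoffs 3, -1 → best response High.
Country B against High: payoffs 3, 2 → best response High.
Mutual best responses: (Medium, High).

Pure NE: (Medium, High)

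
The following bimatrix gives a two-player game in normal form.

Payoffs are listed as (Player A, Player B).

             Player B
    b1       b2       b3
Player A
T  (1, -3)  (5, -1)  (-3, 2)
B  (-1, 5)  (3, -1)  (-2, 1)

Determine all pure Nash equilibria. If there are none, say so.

Player A against b1: payoffs 1, -1 → best response T.
Player A against b2: payoffs 5, 3 → best response T.
Player A against b3: payoffs -3, -2 → best response B.
Player B against T: payoffs -3, -1, 2 → best response b3.
Player B against B: payoffs 5, -1, 1 → best response b1.
No profile is a mutual best response for all players.

There is no pure-strategy Nash equilibrium.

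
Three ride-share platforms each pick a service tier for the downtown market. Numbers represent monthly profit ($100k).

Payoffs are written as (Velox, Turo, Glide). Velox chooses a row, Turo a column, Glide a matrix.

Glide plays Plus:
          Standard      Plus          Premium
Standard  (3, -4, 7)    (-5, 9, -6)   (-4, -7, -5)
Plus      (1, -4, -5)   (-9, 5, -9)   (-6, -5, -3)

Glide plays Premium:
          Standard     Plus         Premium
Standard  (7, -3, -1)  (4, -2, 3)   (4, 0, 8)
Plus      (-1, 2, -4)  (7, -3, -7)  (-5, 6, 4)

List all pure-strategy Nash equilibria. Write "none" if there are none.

(Standard, Premium, Premium)

Velox against (Standard, Plus): payoffs 3, 1 → best response Standard.
Velox against (Standard, Premium): payoffs 7, -1 → best response Standard.
Velox against (Plus, Plus): payoffs -5, -9 → best response Standard.
Velox against (Plus, Premium): payoffs 4, 7 → best response Plus.
Velox against (Premium, Plus): payoffs -4, -6 → best response Standard.
Velox against (Premium, Premium): payoffs 4, -5 → best response Standard.
Turo against (Standard, Plus): payoffs -4, 9, -7 → best response Plus.
Turo against (Standard, Premium): payoffs -3, -2, 0 → best response Premium.
Turo against (Plus, Plus): payoffs -4, 5, -5 → best response Plus.
Turo against (Plus, Premium): payoffs 2, -3, 6 → best response Premium.
Glide against (Standard, Standard): payoffs 7, -1 → best response Plus.
Glide against (Standard, Plus): payoffs -6, 3 → best response Premium.
Glide against (Standard, Premium): payoffs -5, 8 → best response Premium.
Glide against (Plus, Standard): payoffs -5, -4 → best response Premium.
Glide against (Plus, Plus): payoffs -9, -7 → best response Premium.
Glide against (Plus, Premium): payoffs -3, 4 → best response Premium.
Mutual best responses: (Standard, Premium, Premium).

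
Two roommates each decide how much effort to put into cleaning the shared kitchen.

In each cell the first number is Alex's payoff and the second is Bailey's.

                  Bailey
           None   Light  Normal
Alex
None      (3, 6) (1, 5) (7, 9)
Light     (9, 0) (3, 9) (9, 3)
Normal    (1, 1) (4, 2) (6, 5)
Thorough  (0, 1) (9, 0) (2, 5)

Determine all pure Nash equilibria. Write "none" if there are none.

For each strategy profile, look for a profitable unilateral deviation.
(None, None): Alex can switch to Light (3 → 9). Not NE.
(None, Light): Alex can switch to Light (1 → 3). Not NE.
(None, Normal): Alex can switch to Light (7 → 9). Not NE.
(Light, None): Bailey can switch to Light (0 → 9). Not NE.
(Light, Light): Alex can switch to Normal (3 → 4). Not NE.
(Light, Normal): Bailey can switch to Light (3 → 9). Not NE.
(Normal, None): Alex can switch to None (1 → 3). Not NE.
(Normal, Light): Alex can switch to Thorough (4 → 9). Not NE.
(The remaining 4 profiles each have a profitable deviation by the same check.)

This game has no pure Nash equilibrium.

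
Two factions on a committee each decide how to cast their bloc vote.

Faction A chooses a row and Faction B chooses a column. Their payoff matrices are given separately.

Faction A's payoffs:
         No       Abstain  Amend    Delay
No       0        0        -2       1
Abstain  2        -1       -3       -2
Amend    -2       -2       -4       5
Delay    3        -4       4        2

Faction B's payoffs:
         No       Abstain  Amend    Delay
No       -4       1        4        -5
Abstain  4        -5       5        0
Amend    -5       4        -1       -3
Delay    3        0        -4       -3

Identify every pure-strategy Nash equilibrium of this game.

The unique pure-strategy Nash equilibrium is (Delay, No).

Faction A against No: payoffs 0, 2, -2, 3 → best response Delay.
Faction A against Abstain: payoffs 0, -1, -2, -4 → best response No.
Faction A against Amend: payoffs -2, -3, -4, 4 → best response Delay.
Faction A against Delay: payoffs 1, -2, 5, 2 → best response Amend.
Faction B against No: payoffs -4, 1, 4, -5 → best response Amend.
Faction B against Abstain: payoffs 4, -5, 5, 0 → best response Amend.
Faction B against Amend: payoffs -5, 4, -1, -3 → best response Abstain.
Faction B against Delay: payoffs 3, 0, -4, -3 → best response No.
Mutual best responses: (Delay, No).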